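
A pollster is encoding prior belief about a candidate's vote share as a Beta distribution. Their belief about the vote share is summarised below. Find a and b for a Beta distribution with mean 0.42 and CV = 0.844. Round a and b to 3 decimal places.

a = 0.394, b = 0.544

Var = (CV·μ)² = (0.844×0.42)² = 0.125656.
a+b = μ(1−μ)/Var − 1 = 0.2436/0.125656 − 1 = 0.9386.
Thus a = 0.42·0.9386 = 0.394 and b = 0.58·0.9386 = 0.544.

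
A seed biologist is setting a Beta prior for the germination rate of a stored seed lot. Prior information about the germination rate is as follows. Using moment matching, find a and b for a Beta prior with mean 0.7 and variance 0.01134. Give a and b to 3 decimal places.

By moment matching, a+b = μ(1−μ)/σ² − 1 = (0.7·0.3)/0.01134 − 1 = 18.5185 − 1 = 17.5185.
Since a/(a+b) = μ, a = 0.7·17.5185 = 12.263 and b = 0.3·17.5185 = 5.256.

a = 12.263, b = 5.256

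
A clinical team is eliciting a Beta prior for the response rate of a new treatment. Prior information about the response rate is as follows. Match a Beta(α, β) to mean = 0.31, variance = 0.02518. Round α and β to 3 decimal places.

Let s = α+β. The Beta variance is μ(1−μ)/(s+1).
So s+1 = μ(1−μ)/σ² = (0.31×0.69)/0.02518 = 0.2139/0.02518 = 8.4948, giving s = 7.4948.
Then α = μs = 0.31×7.4948 = 2.323 and β = (1−μ)s = 0.69×7.4948 = 5.171.

α = 2.323, β = 5.171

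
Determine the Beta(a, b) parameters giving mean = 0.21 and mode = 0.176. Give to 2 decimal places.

Let s = a+b. Mean gives a = μs = 0.21s; mode gives (a−1)/(s−2) = 0.176.
Substituting: 0.21s − 1 = 0.176(s−2) = 0.176s − 0.352, so 0.034s = 0.648 and s = 19.0588.
Then a = 0.21×19.0588 = 4.00 and b = s−a = 15.06.

a = 4.00, b = 15.06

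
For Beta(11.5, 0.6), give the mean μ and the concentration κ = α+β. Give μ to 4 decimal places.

μ = 0.9504, κ = 12.1

κ = α+β = 11.5+0.6 = 12.1; μ = α/κ = 11.5/12.1 = 0.9504.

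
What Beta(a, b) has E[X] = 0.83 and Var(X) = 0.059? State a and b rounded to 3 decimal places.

a = 1.155, b = 0.237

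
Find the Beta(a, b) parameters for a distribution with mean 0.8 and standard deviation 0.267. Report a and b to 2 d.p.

a = 1.00, b = 0.25

σ² = 0.267² = 0.071289.
With s = a+b, Var = μ(1−μ)/(s+1), so s+1 = (0.8×0.2)/0.071289 = 2.2444 and s = 1.2444.
a = μs = 1.00, b = (1−μ)s = 0.25.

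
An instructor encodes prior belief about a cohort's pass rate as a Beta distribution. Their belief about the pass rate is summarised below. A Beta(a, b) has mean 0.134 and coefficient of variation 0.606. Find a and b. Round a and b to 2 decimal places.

σ = CV·μ = 0.606×0.134 = 0.08120, so σ² = 0.006594.
s+1 = μ(1−μ)/σ² = 0.116044/0.006594 = 17.5982, so s = a+b = 16.5982.
a = μs = 2.22, b = (1−μ)s = 14.37.

a = 2.22, b = 14.37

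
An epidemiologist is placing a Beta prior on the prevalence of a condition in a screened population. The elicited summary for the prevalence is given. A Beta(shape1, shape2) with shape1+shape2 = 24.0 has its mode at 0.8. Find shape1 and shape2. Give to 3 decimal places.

For shape1,shape2>1 the mode is (shape1−1)/(shape1+shape2−2), so shape1 = mode·(κ−2)+1 = 0.8×22.0+1 = 18.600.
And shape2 = (1−mode)·(κ−2)+1 = 0.2×22.0+1 = 5.400.

shape1 = 18.600, shape2 = 5.400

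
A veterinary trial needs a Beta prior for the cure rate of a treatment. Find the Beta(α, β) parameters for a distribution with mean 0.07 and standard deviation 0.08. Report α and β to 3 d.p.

σ² = 0.08² = 0.0064.
With s = α+β, Var = μ(1−μ)/(s+1), so s+1 = (0.07×0.93)/0.0064 = 10.1719 and s = 9.1719.
α = μs = 0.642, β = (1−μ)s = 8.530.

α = 0.642, β = 8.530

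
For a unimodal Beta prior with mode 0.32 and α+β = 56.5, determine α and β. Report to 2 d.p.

α = 18.44, β = 38.06

Mode = (α−1)/(κ−2) with κ = α+β, so α−1 = 0.32·54.5 = 17.44.
α = 18.44; β = κ − α = 38.06.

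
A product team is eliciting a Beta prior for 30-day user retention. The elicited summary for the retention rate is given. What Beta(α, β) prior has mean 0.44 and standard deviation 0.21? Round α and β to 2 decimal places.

α = 2.02, β = 2.57

Variance = 0.21² = 0.0441. The moment-matching identity α+β = μ(1−μ)/Var − 1 gives
α+β = 0.2464/0.0441 − 1 = 4.5873, so α = μ·4.5873 = 2.02 and β = (1−μ)·4.5873 = 2.57.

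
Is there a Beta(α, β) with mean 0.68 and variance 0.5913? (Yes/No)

The Beta variance bound is σ² < μ(1−μ).
Here μ(1−μ) = 0.68×0.32 = 0.2176, and 0.5913 ≥ 0.2176.

No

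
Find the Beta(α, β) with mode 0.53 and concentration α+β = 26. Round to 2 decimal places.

Since the density peak of Beta(α,β) is at (α−1)/(α+β−2),
α = 1 + 0.53(26−2) = 13.72 and β = 26 − 13.72 = 12.28.

α = 13.72, β = 12.28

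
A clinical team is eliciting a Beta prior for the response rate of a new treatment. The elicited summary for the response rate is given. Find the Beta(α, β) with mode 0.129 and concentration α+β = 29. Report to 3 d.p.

α = 4.483, β = 24.517

Since the density peak of Beta(α,β) is at (α−1)/(α+β−2),
α = 1 + 0.129(29−2) = 4.483 and β = 29 − 4.483 = 24.517.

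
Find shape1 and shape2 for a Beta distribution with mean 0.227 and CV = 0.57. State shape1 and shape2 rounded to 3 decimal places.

Var = (CV·μ)² = (0.57×0.227)² = 0.016742.
shape1+shape2 = μ(1−μ)/Var − 1 = 0.175471/0.016742 − 1 = 9.4810.
Thus shape1 = 0.227·9.4810 = 2.152 and shape2 = 0.773·9.4810 = 7.329.

shape1 = 2.152, shape2 = 7.329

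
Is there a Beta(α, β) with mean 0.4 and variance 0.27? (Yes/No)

No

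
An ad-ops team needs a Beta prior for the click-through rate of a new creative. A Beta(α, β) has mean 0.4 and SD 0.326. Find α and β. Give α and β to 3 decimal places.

Variance = 0.326² = 0.106276. The moment-matching identity α+β = μ(1−μ)/Var − 1 gives
α+β = 0.24/0.106276 − 1 = 1.2583, so α = μ·1.2583 = 0.503 and β = (1−μ)·1.2583 = 0.755.

α = 0.503, β = 0.755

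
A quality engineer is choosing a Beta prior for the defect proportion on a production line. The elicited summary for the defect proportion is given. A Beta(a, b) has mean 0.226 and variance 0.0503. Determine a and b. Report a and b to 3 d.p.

Let s = a+b. The Beta variance is μ(1−μ)/(s+1).
So s+1 = μ(1−μ)/σ² = (0.226×0.774)/0.0503 = 0.174924/0.0503 = 3.4776, giving s = 2.4776.
Then a = μs = 0.226×2.4776 = 0.560 and b = (1−μ)s = 0.774×2.4776 = 1.918.

a = 0.560, b = 1.918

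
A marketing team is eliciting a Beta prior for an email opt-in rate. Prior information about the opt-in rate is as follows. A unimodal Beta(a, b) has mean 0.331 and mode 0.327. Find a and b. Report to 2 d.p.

a = 28.63, b = 57.87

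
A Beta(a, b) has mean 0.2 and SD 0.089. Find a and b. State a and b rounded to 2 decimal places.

σ² = 0.089² = 0.007921.
With s = a+b, Var = μ(1−μ)/(s+1), so s+1 = (0.2×0.8)/0.007921 = 20.1995 and s = 19.1995.
a = μs = 3.84, b = (1−μ)s = 15.36.

a = 3.84, b = 15.36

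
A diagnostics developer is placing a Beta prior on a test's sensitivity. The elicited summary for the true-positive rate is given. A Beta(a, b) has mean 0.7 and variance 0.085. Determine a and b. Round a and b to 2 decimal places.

Let s = a+b. The Beta variance is μ(1−μ)/(s+1).
So s+1 = μ(1−μ)/σ² = (0.7×0.3)/0.085 = 0.21/0.085 = 2.4706, giving s = 1.4706.
Then a = μs = 0.7×1.4706 = 1.03 and b = (1−μ)s = 0.3×1.4706 = 0.44.

a = 1.03, b = 0.44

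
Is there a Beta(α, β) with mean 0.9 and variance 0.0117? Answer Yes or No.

Yes

For any Beta, Var(X) < E[X]·(1−E[X]).
Here μ(1−μ) = 0.9×0.1 = 0.09, and 0.0117 < 0.09.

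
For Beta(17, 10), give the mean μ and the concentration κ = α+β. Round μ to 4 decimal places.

κ = α+β = 17+10 = 27; μ = α/κ = 17/27 = 0.6296.

μ = 0.6296, κ = 27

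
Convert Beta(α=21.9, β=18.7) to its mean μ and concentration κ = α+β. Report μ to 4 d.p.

κ = α+β = 21.9+18.7 = 40.6; μ = α/κ = 21.9/40.6 = 0.5394.

μ = 0.5394, κ = 40.6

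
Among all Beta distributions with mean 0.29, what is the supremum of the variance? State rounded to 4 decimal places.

For fixed mean μ the Beta variance is μ(1−μ)/(α+β+1), increasing as α+β decreases.
Its least upper bound (not attained) is μ(1−μ) = 0.29·0.71 = 0.2059.

0.2059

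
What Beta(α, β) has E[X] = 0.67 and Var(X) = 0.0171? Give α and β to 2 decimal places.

α = 7.99, β = 3.94

Write ν = α+β; then α = μν and Var = μ(1−μ)/(ν+1).
ν = μ(1−μ)/Var − 1 = 0.2211/0.0171 − 1 = 11.9298.
α = 0.67·11.9298 = 7.99, β = 0.33·11.9298 = 3.94.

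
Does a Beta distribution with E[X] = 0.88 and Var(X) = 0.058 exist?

The Beta variance bound is σ² < μ(1−μ).
Here μ(1−μ) = 0.88×0.12 = 0.1056, and 0.058 < 0.1056.

Yes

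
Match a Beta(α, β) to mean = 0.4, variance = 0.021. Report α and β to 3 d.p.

α = 4.171, β = 6.257

Write ν = α+β; then α = μν and Var = μ(1−μ)/(ν+1).
ν = μ(1−μ)/Var − 1 = 0.24/0.021 − 1 = 10.4286.
α = 0.4·10.4286 = 4.171, β = 0.6·10.4286 = 6.257.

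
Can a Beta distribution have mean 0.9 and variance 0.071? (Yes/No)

For any Beta, Var(X) < E[X]·(1−E[X]).
Here μ(1−μ) = 0.9×0.1 = 0.09, and 0.071 < 0.09.

Yes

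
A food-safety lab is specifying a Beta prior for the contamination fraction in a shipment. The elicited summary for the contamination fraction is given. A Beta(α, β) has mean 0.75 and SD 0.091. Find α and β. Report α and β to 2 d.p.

α = 16.23, β = 5.41

σ² = 0.091² = 0.008281.
With s = α+β, Var = μ(1−μ)/(s+1), so s+1 = (0.75×0.25)/0.008281 = 22.6422 and s = 21.6422.
α = μs = 16.23, β = (1−μ)s = 5.41.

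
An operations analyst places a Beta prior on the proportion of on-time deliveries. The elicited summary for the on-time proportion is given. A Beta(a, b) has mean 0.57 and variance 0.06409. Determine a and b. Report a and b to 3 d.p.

a = 1.610, b = 1.214

By moment matching, a+b = μ(1−μ)/σ² − 1 = (0.57·0.43)/0.06409 − 1 = 3.8243 − 1 = 2.8243.
Since a/(a+b) = μ, a = 0.57·2.8243 = 1.610 and b = 0.43·2.8243 = 1.214.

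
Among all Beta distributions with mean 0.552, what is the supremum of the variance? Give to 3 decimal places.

0.247

For fixed mean μ the Beta variance is μ(1−μ)/(α+β+1), increasing as α+β decreases.
Its least upper bound (not attained) is μ(1−μ) = 0.552·0.448 = 0.247.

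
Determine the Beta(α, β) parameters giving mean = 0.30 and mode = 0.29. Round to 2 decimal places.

With s = α+β: μ = α/s and mode = (α−1)/(s−2). Eliminating α = μs,
μs − 1 = m(s−2) ⇒ s(μ−m) = 1−2m ⇒ s = 0.42/0.01 = 42.0000.
So α = μs = 12.60, β = (1−μ)s = 29.40.

α = 12.60, β = 29.40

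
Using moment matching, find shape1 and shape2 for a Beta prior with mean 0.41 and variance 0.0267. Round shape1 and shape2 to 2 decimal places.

shape1 = 3.30, shape2 = 4.76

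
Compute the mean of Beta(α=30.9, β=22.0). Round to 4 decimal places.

0.5841

E[X] = α/(α+β) = 30.9/52.9 = 0.5841.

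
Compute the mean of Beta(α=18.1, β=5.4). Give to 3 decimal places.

The Beta mean is α/(α+β) = 18.1/(18.1+5.4) = 0.770.

0.770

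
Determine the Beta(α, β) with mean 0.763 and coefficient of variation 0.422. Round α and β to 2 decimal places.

α = 0.57, β = 0.18

Var = (CV·μ)² = (0.422×0.763)² = 0.103675.
α+β = μ(1−μ)/Var − 1 = 0.180831/0.103675 − 1 = 0.7442.
Thus α = 0.763·0.7442 = 0.57 and β = 0.237·0.7442 = 0.18.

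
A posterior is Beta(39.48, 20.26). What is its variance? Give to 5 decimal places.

0.00369

α+β = 59.74 and αβ = 799.8648, so Var = αβ/[(α+β)²(α+β+1)] = 799.8648/216773.018024 = 0.00369.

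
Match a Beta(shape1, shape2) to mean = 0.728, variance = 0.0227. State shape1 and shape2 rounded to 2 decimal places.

shape1 = 5.62, shape2 = 2.10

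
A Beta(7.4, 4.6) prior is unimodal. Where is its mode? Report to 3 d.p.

With α,β > 1, mode = (α−1)/(α+β−2) = 6.4/10.0 = 0.640.

0.640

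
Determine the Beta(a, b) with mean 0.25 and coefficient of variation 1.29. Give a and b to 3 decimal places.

a = 0.201, b = 0.602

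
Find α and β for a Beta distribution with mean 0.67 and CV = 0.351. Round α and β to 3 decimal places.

σ = CV·μ = 0.351×0.67 = 0.23517, so σ² = 0.055305.
s+1 = μ(1−μ)/σ² = 0.2211/0.055305 = 3.9978, so s = α+β = 2.9978.
α = μs = 2.009, β = (1−μ)s = 0.989.

α = 2.009, β = 0.989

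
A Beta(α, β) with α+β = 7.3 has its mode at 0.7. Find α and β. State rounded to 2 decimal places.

α = 4.71, β = 2.59

Since the density peak of Beta(α,β) is at (α−1)/(α+β−2),
α = 1 + 0.7(7.3−2) = 4.71 and β = 7.3 − 4.71 = 2.59.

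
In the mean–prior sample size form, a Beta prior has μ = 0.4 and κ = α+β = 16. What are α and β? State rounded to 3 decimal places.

α = μκ = 0.4×16 = 6.400 and β = (1−μ)κ = 0.6×16 = 9.600.

α = 6.400, β = 9.600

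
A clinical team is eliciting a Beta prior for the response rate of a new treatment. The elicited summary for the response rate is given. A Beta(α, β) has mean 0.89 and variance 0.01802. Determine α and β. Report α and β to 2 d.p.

α = 3.95, β = 0.49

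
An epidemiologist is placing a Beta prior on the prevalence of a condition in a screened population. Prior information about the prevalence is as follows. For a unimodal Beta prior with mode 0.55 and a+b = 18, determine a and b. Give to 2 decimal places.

Mode = (a−1)/(κ−2) with κ = a+b, so a−1 = 0.55·16 = 8.80.
a = 9.80; b = κ − a = 8.20.

a = 9.80, b = 8.20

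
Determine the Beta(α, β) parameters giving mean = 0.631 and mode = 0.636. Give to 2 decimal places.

α = 34.33, β = 20.07

Let s = α+β. Mean gives α = μs = 0.631s; mode gives (α−1)/(s−2) = 0.636.
Substituting: 0.631s − 1 = 0.636(s−2) = 0.636s − 1.272, so -0.005s = -0.272 and s = 54.4000.
Then α = 0.631×54.4000 = 34.33 and β = s−α = 20.07.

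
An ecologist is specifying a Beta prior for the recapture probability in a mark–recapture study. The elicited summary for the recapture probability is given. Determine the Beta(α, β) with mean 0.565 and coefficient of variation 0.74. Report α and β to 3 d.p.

Var = (CV·μ)² = (0.74×0.565)² = 0.174808.
α+β = μ(1−μ)/Var − 1 = 0.245775/0.174808 − 1 = 0.4060.
Thus α = 0.565·0.4060 = 0.229 and β = 0.435·0.4060 = 0.177.

α = 0.229, β = 0.177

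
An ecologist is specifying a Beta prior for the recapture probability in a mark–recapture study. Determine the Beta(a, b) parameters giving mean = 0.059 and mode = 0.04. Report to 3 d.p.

a = 2.857, b = 45.564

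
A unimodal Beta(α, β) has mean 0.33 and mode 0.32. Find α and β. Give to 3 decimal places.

α = 11.880, β = 24.120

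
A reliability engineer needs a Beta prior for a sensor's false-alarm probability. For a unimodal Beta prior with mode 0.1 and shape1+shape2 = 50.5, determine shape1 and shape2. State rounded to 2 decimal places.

shape1 = 5.85, shape2 = 44.65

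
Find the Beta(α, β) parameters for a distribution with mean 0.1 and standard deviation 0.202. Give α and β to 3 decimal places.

Variance = 0.202² = 0.040804. The moment-matching identity α+β = μ(1−μ)/Var − 1 gives
α+β = 0.09/0.040804 − 1 = 1.2057, so α = μ·1.2057 = 0.121 and β = (1−μ)·1.2057 = 1.085.

α = 0.121, β = 1.085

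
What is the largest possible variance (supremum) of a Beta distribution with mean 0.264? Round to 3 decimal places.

0.194

For fixed mean μ the Beta variance is μ(1−μ)/(α+β+1), increasing as α+β decreases.
Its least upper bound (not attained) is μ(1−μ) = 0.264·0.736 = 0.194.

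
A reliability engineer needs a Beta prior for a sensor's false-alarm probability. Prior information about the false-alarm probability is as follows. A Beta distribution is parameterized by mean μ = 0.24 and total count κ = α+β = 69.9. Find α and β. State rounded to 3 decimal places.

α = 16.776, β = 53.124

α = μκ = 0.24×69.9 = 16.776 and β = (1−μ)κ = 0.76×69.9 = 53.124.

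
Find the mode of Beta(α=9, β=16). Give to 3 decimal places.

0.348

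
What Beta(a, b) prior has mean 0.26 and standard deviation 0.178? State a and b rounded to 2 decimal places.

First σ² = 0.031684. Setting a = μn, b = (1−μ)n with n = a+b,
μ(1−μ)/(n+1) = 0.031684 ⇒ n+1 = 0.1924/0.031684 = 6.0725 ⇒ n = 5.0725.
Hence a = 0.26×5.0725 = 1.32, b = 0.74×5.0725 = 3.75.

a = 1.32, b = 3.75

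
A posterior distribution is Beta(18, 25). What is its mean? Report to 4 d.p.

0.4186

The Beta mean is α/(α+β) = 18/(18+25) = 0.4186.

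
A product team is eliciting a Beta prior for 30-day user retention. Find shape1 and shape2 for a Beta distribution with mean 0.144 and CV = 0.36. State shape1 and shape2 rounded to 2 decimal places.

shape1 = 6.46, shape2 = 38.41

Var = (CV·μ)² = (0.36×0.144)² = 0.002687.
shape1+shape2 = μ(1−μ)/Var − 1 = 0.123264/0.002687 − 1 = 44.8676.
Thus shape1 = 0.144·44.8676 = 6.46 and shape2 = 0.856·44.8676 = 38.41.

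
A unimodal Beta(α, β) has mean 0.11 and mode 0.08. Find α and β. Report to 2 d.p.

Let s = α+β. Mean gives α = μs = 0.11s; mode gives (α−1)/(s−2) = 0.08.
Substituting: 0.11s − 1 = 0.08(s−2) = 0.08s − 0.16, so 0.03s = 0.84 and s = 28.0000.
Then α = 0.11×28.0000 = 3.08 and β = s−α = 24.92.

α = 3.08, β = 24.92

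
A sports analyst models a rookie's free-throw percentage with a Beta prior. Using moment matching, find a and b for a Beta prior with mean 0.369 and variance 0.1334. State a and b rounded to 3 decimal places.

a = 0.275, b = 0.470

By moment matching, a+b = μ(1−μ)/σ² − 1 = (0.369·0.631)/0.1334 − 1 = 1.7454 − 1 = 0.7454.
Since a/(a+b) = μ, a = 0.369·0.7454 = 0.275 and b = 0.631·0.7454 = 0.470.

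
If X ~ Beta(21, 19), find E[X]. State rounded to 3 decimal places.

E[X] = α/(α+β) = 21/40 = 0.525.

0.525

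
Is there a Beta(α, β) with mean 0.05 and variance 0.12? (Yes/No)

A Beta with mean μ has variance μ(1−μ)/(α+β+1) < μ(1−μ).
Here μ(1−μ) = 0.05×0.95 = 0.0475, and 0.12 ≥ 0.0475.

No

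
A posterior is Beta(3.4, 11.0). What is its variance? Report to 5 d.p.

α+β = 14.4 and αβ = 37.40, so Var = αβ/[(α+β)²(α+β+1)] = 37.40/3193.344 = 0.01171.

0.01171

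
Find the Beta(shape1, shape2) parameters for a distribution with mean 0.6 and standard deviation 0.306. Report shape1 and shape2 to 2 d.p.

shape1 = 0.94, shape2 = 0.63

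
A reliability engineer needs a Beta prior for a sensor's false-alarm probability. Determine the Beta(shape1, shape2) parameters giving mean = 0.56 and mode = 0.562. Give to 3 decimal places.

shape1 = 34.720, shape2 = 27.280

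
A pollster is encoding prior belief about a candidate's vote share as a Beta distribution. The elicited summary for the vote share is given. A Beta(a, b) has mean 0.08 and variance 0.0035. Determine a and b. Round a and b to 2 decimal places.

a = 1.60, b = 18.43

By moment matching, a+b = μ(1−μ)/σ² − 1 = (0.08·0.92)/0.0035 − 1 = 21.0286 − 1 = 20.0286.
Since a/(a+b) = μ, a = 0.08·20.0286 = 1.60 and b = 0.92·20.0286 = 18.43.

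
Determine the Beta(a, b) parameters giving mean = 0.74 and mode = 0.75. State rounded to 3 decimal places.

Let s = a+b. Mean gives a = μs = 0.74s; mode gives (a−1)/(s−2) = 0.75.
Substituting: 0.74s − 1 = 0.75(s−2) = 0.75s − 1.50, so -0.01s = -0.50 and s = 50.0000.
Then a = 0.74×50.0000 = 37.000 and b = s−a = 13.000.

a = 37.000, b = 13.000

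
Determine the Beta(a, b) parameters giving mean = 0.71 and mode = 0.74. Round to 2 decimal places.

Let s = a+b. Mean gives a = μs = 0.71s; mode gives (a−1)/(s−2) = 0.74.
Substituting: 0.71s − 1 = 0.74(s−2) = 0.74s − 1.48, so -0.03s = -0.48 and s = 16.0000.
Then a = 0.71×16.0000 = 11.36 and b = s−a = 4.64.

a = 11.36, b = 4.64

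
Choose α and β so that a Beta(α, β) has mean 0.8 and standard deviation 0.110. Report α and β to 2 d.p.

α = 9.78, β = 2.44

First σ² = 0.012100. Setting α = μn, β = (1−μ)n with n = α+β,
μ(1−μ)/(n+1) = 0.012100 ⇒ n+1 = 0.16/0.012100 = 13.2231 ⇒ n = 12.2231.
Hence α = 0.8×12.2231 = 9.78, β = 0.2×12.2231 = 2.44.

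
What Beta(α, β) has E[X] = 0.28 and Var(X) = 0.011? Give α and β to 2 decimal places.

Write ν = α+β; then α = μν and Var = μ(1−μ)/(ν+1).
ν = μ(1−μ)/Var − 1 = 0.2016/0.011 − 1 = 17.3273.
α = 0.28·17.3273 = 4.85, β = 0.72·17.3273 = 12.48.

α = 4.85, β = 12.48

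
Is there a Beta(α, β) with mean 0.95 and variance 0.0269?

Yes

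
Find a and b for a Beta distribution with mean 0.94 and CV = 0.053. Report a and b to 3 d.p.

a = 20.420, b = 1.303

σ = CV·μ = 0.053×0.94 = 0.04982, so σ² = 0.002482.
s+1 = μ(1−μ)/σ² = 0.0564/0.002482 = 22.7233, so s = a+b = 21.7233.
a = μs = 20.420, b = (1−μ)s = 1.303.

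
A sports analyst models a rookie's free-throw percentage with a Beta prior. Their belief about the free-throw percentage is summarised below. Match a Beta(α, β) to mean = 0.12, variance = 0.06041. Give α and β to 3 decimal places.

α = 0.090, β = 0.658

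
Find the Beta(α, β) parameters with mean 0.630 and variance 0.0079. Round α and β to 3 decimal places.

α = 17.959, β = 10.547

By moment matching, α+β = μ(1−μ)/σ² − 1 = (0.630·0.370)/0.0079 − 1 = 29.5063 − 1 = 28.5063.
Since α/(α+β) = μ, α = 0.630·28.5063 = 17.959 and β = 0.370·28.5063 = 10.547.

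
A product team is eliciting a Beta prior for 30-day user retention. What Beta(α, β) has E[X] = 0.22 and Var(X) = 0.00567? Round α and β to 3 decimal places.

α = 6.438, β = 22.826

Let s = α+β. The Beta variance is μ(1−μ)/(s+1).
So s+1 = μ(1−μ)/σ² = (0.22×0.78)/0.00567 = 0.1716/0.00567 = 30.2646, giving s = 29.2646.
Then α = μs = 0.22×29.2646 = 6.438 and β = (1−μ)s = 0.78×29.2646 = 22.826.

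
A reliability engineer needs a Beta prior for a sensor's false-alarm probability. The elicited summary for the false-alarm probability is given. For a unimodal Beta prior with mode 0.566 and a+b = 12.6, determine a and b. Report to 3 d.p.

Since the density peak of Beta(a,b) is at (a−1)/(a+b−2),
a = 1 + 0.566(12.6−2) = 7.000 and b = 12.6 − 7.000 = 5.600.

a = 7.000, b = 5.600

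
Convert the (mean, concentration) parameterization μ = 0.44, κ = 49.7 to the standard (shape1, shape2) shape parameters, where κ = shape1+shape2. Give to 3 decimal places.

Split κ in proportion μ : (1−μ): shape1 = 0.44·49.7 = 21.868, shape2 = 49.7 − 21.868 = 27.832.

shape1 = 21.868, shape2 = 27.832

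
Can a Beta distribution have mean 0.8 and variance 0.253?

For any Beta, Var(X) < E[X]·(1−E[X]).
Here μ(1−μ) = 0.8×0.2 = 0.16, and 0.253 ≥ 0.16.

No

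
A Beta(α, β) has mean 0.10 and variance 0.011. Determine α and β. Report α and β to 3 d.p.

α = 0.718, β = 6.464

Write ν = α+β; then α = μν and Var = μ(1−μ)/(ν+1).
ν = μ(1−μ)/Var − 1 = 0.0900/0.011 − 1 = 7.1818.
α = 0.10·7.1818 = 0.718, β = 0.90·7.1818 = 6.464.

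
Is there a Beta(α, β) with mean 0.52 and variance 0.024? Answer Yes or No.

Yes

A Beta with mean μ has variance μ(1−μ)/(α+β+1) < μ(1−μ).
Here μ(1−μ) = 0.52×0.48 = 0.2496, and 0.024 < 0.2496.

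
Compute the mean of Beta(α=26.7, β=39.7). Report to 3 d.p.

0.402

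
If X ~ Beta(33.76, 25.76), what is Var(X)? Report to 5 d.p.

μ = 33.76/59.52 = 0.567204; Var = μ(1−μ)/(α+β+1) = 0.2454836/60.52 = 0.00406.

0.00406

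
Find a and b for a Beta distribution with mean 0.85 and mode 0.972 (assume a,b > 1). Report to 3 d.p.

a = 6.577, b = 1.161

With s = a+b: μ = a/s and mode = (a−1)/(s−2). Eliminating a = μs,
μs − 1 = m(s−2) ⇒ s(μ−m) = 1−2m ⇒ s = -0.944/-0.122 = 7.7377.
So a = μs = 6.577, b = (1−μ)s = 1.161.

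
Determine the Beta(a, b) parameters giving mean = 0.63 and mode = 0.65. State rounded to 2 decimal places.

a = 9.45, b = 5.55

Let s = a+b. Mean gives a = μs = 0.63s; mode gives (a−1)/(s−2) = 0.65.
Substituting: 0.63s − 1 = 0.65(s−2) = 0.65s − 1.30, so -0.02s = -0.30 and s = 15.0000.
Then a = 0.63×15.0000 = 9.45 and b = s−a = 5.55.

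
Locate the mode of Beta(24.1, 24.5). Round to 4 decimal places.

With α,β > 1, mode = (α−1)/(α+β−2) = 23.1/46.6 = 0.4957.

0.4957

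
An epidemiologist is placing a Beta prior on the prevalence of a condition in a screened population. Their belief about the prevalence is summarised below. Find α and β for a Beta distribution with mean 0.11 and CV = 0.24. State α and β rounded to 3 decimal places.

α = 15.341, β = 124.126

Var = (CV·μ)² = (0.24×0.11)² = 0.000697.
α+β = μ(1−μ)/Var − 1 = 0.0979/0.000697 − 1 = 139.4672.
Thus α = 0.11·139.4672 = 15.341 and β = 0.89·139.4672 = 124.126.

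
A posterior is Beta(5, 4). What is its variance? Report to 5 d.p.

0.02469

Var = αβ/[(α+β)²(α+β+1)] = (5×4)/(9²×10) = 20/810 = 0.02469.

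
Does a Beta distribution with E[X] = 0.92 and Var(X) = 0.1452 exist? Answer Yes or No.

No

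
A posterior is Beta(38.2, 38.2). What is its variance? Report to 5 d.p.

0.00323

α+β = 76.4 and αβ = 1459.24, so Var = αβ/[(α+β)²(α+β+1)] = 1459.24/451780.704 = 0.00323.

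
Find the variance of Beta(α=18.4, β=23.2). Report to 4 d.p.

Var = αβ/[(α+β)²(α+β+1)] = (18.4×23.2)/(41.6²×42.6) = 426.88/73721.856 = 0.0058.

0.0058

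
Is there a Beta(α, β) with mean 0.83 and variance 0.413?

For any Beta, Var(X) < E[X]·(1−E[X]).
Here μ(1−μ) = 0.83×0.17 = 0.1411, and 0.413 ≥ 0.1411.

No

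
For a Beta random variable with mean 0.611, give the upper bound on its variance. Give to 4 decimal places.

0.2377

Var = μ(1−μ)/(α+β+1), which approaches μ(1−μ) as α+β → 0.
So the supremum is μ(1−μ) = 0.611×0.389 = 0.2377.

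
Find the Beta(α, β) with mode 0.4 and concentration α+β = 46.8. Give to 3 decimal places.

α = 18.920, β = 27.880

Since the density peak of Beta(α,β) is at (α−1)/(α+β−2),
α = 1 + 0.4(46.8−2) = 18.920 and β = 46.8 − 18.920 = 27.880.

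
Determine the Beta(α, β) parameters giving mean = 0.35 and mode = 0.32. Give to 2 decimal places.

α = 4.20, β = 7.80

With s = α+β: μ = α/s and mode = (α−1)/(s−2). Eliminating α = μs,
μs − 1 = m(s−2) ⇒ s(μ−m) = 1−2m ⇒ s = 0.36/0.03 = 12.0000.
So α = μs = 4.20, β = (1−μ)s = 7.80.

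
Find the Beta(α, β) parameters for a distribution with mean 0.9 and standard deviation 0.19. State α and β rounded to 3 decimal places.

α = 1.344, β = 0.149

Variance = 0.19² = 0.0361. The moment-matching identity α+β = μ(1−μ)/Var − 1 gives
α+β = 0.09/0.0361 − 1 = 1.4931, so α = μ·1.4931 = 1.344 and β = (1−μ)·1.4931 = 0.149.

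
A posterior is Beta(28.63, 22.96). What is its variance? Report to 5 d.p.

Var = αβ/[(α+β)²(α+β+1)] = (28.63×22.96)/(51.59²×52.59) = 657.3448/139969.762779 = 0.00470.

0.00470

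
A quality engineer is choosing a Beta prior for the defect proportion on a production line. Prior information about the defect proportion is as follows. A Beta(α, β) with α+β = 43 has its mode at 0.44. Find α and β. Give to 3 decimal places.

Since the density peak of Beta(α,β) is at (α−1)/(α+β−2),
α = 1 + 0.44(43−2) = 19.040 and β = 43 − 19.040 = 23.960.

α = 19.040, β = 23.960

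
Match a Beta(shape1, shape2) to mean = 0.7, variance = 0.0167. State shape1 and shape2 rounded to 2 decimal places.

shape1 = 8.10, shape2 = 3.47

Let s = shape1+shape2. The Beta variance is μ(1−μ)/(s+1).
So s+1 = μ(1−μ)/σ² = (0.7×0.3)/0.0167 = 0.21/0.0167 = 12.5749, giving s = 11.5749.
Then shape1 = μs = 0.7×11.5749 = 8.10 and shape2 = (1−μ)s = 0.3×11.5749 = 3.47.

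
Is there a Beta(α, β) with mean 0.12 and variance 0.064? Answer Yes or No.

Yes

For any Beta, Var(X) < E[X]·(1−E[X]).
Here μ(1−μ) = 0.12×0.88 = 0.1056, and 0.064 < 0.1056.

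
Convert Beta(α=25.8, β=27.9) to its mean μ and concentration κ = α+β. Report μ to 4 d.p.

μ = 0.4804, κ = 53.7

κ = α+β = 25.8+27.9 = 53.7; μ = α/κ = 25.8/53.7 = 0.4804.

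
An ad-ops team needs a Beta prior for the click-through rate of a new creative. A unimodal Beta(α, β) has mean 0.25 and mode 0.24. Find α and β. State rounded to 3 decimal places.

With s = α+β: μ = α/s and mode = (α−1)/(s−2). Eliminating α = μs,
μs − 1 = m(s−2) ⇒ s(μ−m) = 1−2m ⇒ s = 0.52/0.01 = 52.0000.
So α = μs = 13.000, β = (1−μ)s = 39.000.

α = 13.000, β = 39.000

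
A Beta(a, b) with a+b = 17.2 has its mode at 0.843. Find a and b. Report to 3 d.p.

a = 13.814, b = 3.386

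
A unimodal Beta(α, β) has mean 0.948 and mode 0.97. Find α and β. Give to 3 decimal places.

With s = α+β: μ = α/s and mode = (α−1)/(s−2). Eliminating α = μs,
μs − 1 = m(s−2) ⇒ s(μ−m) = 1−2m ⇒ s = -0.94/-0.022 = 42.7273.
So α = μs = 40.505, β = (1−μ)s = 2.222.

α = 40.505, β = 2.222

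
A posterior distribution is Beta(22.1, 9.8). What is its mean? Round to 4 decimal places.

E[X] = α/(α+β) = 22.1/31.9 = 0.6928.

0.6928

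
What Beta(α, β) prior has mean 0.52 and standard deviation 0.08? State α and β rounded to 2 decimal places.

α = 19.76, β = 18.24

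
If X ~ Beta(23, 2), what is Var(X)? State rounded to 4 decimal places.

Var = αβ/[(α+β)²(α+β+1)] = (23×2)/(25²×26) = 46/16250 = 0.0028.

0.0028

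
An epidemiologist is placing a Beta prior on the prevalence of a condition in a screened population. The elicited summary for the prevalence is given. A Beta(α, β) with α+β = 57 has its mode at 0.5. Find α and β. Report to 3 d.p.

For α,β>1 the mode is (α−1)/(α+β−2), so α = mode·(κ−2)+1 = 0.5×55+1 = 28.500.
And β = (1−mode)·(κ−2)+1 = 0.5×55+1 = 28.500.

α = 28.500, β = 28.500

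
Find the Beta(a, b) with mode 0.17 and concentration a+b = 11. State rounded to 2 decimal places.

For a,b>1 the mode is (a−1)/(a+b−2), so a = mode·(κ−2)+1 = 0.17×9+1 = 2.53.
And b = (1−mode)·(κ−2)+1 = 0.83×9+1 = 8.47.

a = 2.53, b = 8.47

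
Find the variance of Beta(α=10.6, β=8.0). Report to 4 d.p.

0.0125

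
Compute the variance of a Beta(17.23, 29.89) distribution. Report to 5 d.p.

Var = αβ/[(α+β)²(α+β+1)] = (17.23×29.89)/(47.12²×48.12) = 515.0047/106840.566528 = 0.00482.

0.00482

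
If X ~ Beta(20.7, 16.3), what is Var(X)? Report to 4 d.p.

0.0065

Var = αβ/[(α+β)²(α+β+1)] = (20.7×16.3)/(37.0²×38.0) = 337.41/52022.000 = 0.0065.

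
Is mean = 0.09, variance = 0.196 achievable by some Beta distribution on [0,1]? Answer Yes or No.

No

The Beta variance bound is σ² < μ(1−μ).
Here μ(1−μ) = 0.09×0.91 = 0.0819, and 0.196 ≥ 0.0819.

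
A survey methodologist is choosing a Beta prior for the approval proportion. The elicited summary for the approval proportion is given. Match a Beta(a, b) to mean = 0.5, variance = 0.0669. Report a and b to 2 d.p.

By moment matching, a+b = μ(1−μ)/σ² − 1 = (0.5·0.5)/0.0669 − 1 = 3.7369 − 1 = 2.7369.
Since a/(a+b) = μ, a = 0.5·2.7369 = 1.37 and b = 0.5·2.7369 = 1.37.

a = 1.37, b = 1.37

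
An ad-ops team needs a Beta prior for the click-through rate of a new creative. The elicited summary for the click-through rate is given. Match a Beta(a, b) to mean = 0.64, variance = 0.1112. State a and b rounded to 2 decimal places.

a = 0.69, b = 0.39

By moment matching, a+b = μ(1−μ)/σ² − 1 = (0.64·0.36)/0.1112 − 1 = 2.0719 − 1 = 1.0719.
Since a/(a+b) = μ, a = 0.64·1.0719 = 0.69 and b = 0.36·1.0719 = 0.39.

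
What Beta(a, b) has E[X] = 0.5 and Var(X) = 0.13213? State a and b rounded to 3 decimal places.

a = 0.446, b = 0.446

Write ν = a+b; then a = μν and Var = μ(1−μ)/(ν+1).
ν = μ(1−μ)/Var − 1 = 0.25/0.13213 − 1 = 0.8921.
a = 0.5·0.8921 = 0.446, b = 0.5·0.8921 = 0.446.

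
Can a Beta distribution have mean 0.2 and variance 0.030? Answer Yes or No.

A Beta with mean μ has variance μ(1−μ)/(α+β+1) < μ(1−μ).
Here μ(1−μ) = 0.2×0.8 = 0.16, and 0.030 < 0.16.

Yes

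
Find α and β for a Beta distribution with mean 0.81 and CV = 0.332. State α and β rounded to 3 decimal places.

α = 0.914, β = 0.214

Var = (CV·μ)² = (0.332×0.81)² = 0.072318.
α+β = μ(1−μ)/Var − 1 = 0.1539/0.072318 − 1 = 1.1281.
Thus α = 0.81·1.1281 = 0.914 and β = 0.19·1.1281 = 0.214.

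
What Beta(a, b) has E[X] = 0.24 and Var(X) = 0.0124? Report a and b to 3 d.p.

a = 3.290, b = 10.419

By moment matching, a+b = μ(1−μ)/σ² − 1 = (0.24·0.76)/0.0124 − 1 = 14.7097 − 1 = 13.7097.
Since a/(a+b) = μ, a = 0.24·13.7097 = 3.290 and b = 0.76·13.7097 = 10.419.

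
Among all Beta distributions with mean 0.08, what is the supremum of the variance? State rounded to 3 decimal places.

Var = μ(1−μ)/(α+β+1), which approaches μ(1−μ) as α+β → 0.
So the supremum is μ(1−μ) = 0.08×0.92 = 0.074.

0.074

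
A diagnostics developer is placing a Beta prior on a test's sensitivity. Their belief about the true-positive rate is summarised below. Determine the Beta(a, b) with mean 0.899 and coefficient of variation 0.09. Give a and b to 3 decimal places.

σ = CV·μ = 0.09×0.899 = 0.08091, so σ² = 0.006546.
s+1 = μ(1−μ)/σ² = 0.090799/0.006546 = 13.8700, so s = a+b = 12.8700.
a = μs = 11.570, b = (1−μ)s = 1.300.

a = 11.570, b = 1.300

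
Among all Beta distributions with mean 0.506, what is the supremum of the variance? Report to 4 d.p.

Var = μ(1−μ)/(α+β+1), which approaches μ(1−μ) as α+β → 0.
So the supremum is μ(1−μ) = 0.506×0.494 = 0.2500.

0.2500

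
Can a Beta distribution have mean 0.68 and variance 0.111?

The Beta variance bound is σ² < μ(1−μ).
Here μ(1−μ) = 0.68×0.32 = 0.2176, and 0.111 < 0.2176.

Yes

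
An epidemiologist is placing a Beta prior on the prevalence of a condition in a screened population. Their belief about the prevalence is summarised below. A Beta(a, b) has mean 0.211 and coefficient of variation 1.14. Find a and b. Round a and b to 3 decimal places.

σ = CV·μ = 1.14×0.211 = 0.24054, so σ² = 0.057859.
s+1 = μ(1−μ)/σ² = 0.166479/0.057859 = 2.8773, so s = a+b = 1.8773.
a = μs = 0.396, b = (1−μ)s = 1.481.

a = 0.396, b = 1.481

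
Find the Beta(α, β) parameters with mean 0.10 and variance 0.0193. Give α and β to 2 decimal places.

By moment matching, α+β = μ(1−μ)/σ² − 1 = (0.10·0.90)/0.0193 − 1 = 4.6632 − 1 = 3.6632.
Since α/(α+β) = μ, α = 0.10·3.6632 = 0.37 and β = 0.90·3.6632 = 3.30.

α = 0.37, β = 3.30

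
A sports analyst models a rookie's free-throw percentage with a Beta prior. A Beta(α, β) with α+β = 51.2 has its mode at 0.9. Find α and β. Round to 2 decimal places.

Mode = (α−1)/(κ−2) with κ = α+β, so α−1 = 0.9·49.2 = 44.28.
α = 45.28; β = κ − α = 5.92.

α = 45.28, β = 5.92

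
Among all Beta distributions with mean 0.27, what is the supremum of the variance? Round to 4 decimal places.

0.1971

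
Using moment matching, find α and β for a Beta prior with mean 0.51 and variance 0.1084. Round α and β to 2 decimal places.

By moment matching, α+β = μ(1−μ)/σ² − 1 = (0.51·0.49)/0.1084 − 1 = 2.3054 − 1 = 1.3054.
Since α/(α+β) = μ, α = 0.51·1.3054 = 0.67 and β = 0.49·1.3054 = 0.64.

α = 0.67, β = 0.64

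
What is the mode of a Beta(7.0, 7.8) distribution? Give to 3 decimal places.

0.469

The density x^(α−1)(1−x)^(β−1) is maximised at (α−1)/(α+β−2) = 6.0/12.8 = 0.469.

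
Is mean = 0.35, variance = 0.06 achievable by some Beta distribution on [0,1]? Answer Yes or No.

Yes

The Beta variance bound is σ² < μ(1−μ).
Here μ(1−μ) = 0.35×0.65 = 0.2275, and 0.06 < 0.2275.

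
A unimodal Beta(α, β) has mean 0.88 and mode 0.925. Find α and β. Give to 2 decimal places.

α = 16.62, β = 2.27

Let s = α+β. Mean gives α = μs = 0.88s; mode gives (α−1)/(s−2) = 0.925.
Substituting: 0.88s − 1 = 0.925(s−2) = 0.925s − 1.850, so -0.045s = -0.850 and s = 18.8889.
Then α = 0.88×18.8889 = 16.62 and β = s−α = 2.27.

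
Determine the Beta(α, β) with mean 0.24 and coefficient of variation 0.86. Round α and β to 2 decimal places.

α = 0.79, β = 2.49

σ = CV·μ = 0.86×0.24 = 0.20640, so σ² = 0.042601.
s+1 = μ(1−μ)/σ² = 0.1824/0.042601 = 4.2816, so s = α+β = 3.2816.
α = μs = 0.79, β = (1−μ)s = 2.49.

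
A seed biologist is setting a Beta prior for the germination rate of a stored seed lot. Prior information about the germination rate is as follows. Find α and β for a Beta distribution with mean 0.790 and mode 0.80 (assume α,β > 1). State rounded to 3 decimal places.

α = 47.400, β = 12.600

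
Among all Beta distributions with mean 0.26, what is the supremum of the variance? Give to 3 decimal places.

0.192

Var = μ(1−μ)/(α+β+1), which approaches μ(1−μ) as α+β → 0.
So the supremum is μ(1−μ) = 0.26×0.74 = 0.192.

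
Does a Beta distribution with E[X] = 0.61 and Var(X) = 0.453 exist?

No

For any Beta, Var(X) < E[X]·(1−E[X]).
Here μ(1−μ) = 0.61×0.39 = 0.2379, and 0.453 ≥ 0.2379.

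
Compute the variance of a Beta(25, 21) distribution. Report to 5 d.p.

α+β = 46 and αβ = 525, so Var = αβ/[(α+β)²(α+β+1)] = 525/99452 = 0.00528.

0.00528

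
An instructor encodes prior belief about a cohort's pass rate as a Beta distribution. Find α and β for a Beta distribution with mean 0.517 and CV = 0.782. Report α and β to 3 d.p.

α = 0.273, β = 0.255

Var = (CV·μ)² = (0.782×0.517)² = 0.163454.
α+β = μ(1−μ)/Var − 1 = 0.249711/0.163454 − 1 = 0.5277.
Thus α = 0.517·0.5277 = 0.273 and β = 0.483·0.5277 = 0.255.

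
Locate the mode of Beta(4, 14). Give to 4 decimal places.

0.1875

The density x^(α−1)(1−x)^(β−1) is maximised at (α−1)/(α+β−2) = 3/16 = 0.1875.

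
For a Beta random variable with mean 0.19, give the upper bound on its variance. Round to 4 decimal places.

0.1539

For fixed mean μ the Beta variance is μ(1−μ)/(α+β+1), increasing as α+β decreases.
Its least upper bound (not attained) is μ(1−μ) = 0.19·0.81 = 0.1539.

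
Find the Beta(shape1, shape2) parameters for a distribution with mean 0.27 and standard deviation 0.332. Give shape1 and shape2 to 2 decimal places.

shape1 = 0.21, shape2 = 0.58

First σ² = 0.110224. Setting shape1 = μn, shape2 = (1−μ)n with n = shape1+shape2,
μ(1−μ)/(n+1) = 0.110224 ⇒ n+1 = 0.1971/0.110224 = 1.7882 ⇒ n = 0.7882.
Hence shape1 = 0.27×0.7882 = 0.21, shape2 = 0.73×0.7882 = 0.58.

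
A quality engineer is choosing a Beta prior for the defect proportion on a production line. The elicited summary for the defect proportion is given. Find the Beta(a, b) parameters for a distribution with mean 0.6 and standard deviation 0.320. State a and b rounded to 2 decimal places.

a = 0.81, b = 0.54

σ² = 0.320² = 0.102400.
With s = a+b, Var = μ(1−μ)/(s+1), so s+1 = (0.6×0.4)/0.102400 = 2.3438 and s = 1.3438.
a = μs = 0.81, b = (1−μ)s = 0.54.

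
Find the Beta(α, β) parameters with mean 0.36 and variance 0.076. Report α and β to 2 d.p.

By moment matching, α+β = μ(1−μ)/σ² − 1 = (0.36·0.64)/0.076 − 1 = 3.0316 − 1 = 2.0316.
Since α/(α+β) = μ, α = 0.36·2.0316 = 0.73 and β = 0.64·2.0316 = 1.30.

α = 0.73, β = 1.30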